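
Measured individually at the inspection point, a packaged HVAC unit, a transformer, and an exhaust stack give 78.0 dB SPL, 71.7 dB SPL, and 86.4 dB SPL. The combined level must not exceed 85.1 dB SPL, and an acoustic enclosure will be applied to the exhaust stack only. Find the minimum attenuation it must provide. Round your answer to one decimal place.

The untreated sources together contribute 10^(78.0/10) + 10^(71.7/10) = 7.789e+07, i.e. 78.91 dB SPL.
The limit corresponds to 10^(85.1/10) = 3.236e+08; subtracting the fixed part leaves 2.457e+08 for the exhaust stack, i.e. 83.90 dB SPL.
Required insertion loss = 86.4 − 83.90 = 2.50 dB.

2.5 dB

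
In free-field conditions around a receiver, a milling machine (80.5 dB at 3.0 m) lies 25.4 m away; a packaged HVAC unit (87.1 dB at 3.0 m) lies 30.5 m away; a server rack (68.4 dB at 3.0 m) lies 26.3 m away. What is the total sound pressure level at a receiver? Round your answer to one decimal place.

68.2 dB

First find each source's level at the receiver (point-source: −20·log₁₀(r/r_ref)), then combine on an intensity basis.
milling machine: 80.5 − 20·log₁₀(25.4/3.0) = 80.5 − 18.55 = 61.95 dB.
packaged HVAC unit: 87.1 − 20·log₁₀(30.5/3.0) = 87.1 − 20.14 = 66.96 dB.
server rack: 68.4 − 20·log₁₀(26.3/3.0) = 68.4 − 18.86 = 49.54 dB.
Σ 10^(L/10) = 6.617e+06 → L_total = 10·log₁₀(6.617e+06) = 68.21 dB.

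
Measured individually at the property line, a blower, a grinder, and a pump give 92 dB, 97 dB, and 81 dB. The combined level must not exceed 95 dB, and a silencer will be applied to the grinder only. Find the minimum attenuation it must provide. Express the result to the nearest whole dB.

Fixed contribution from the other sources: Σ 10^(L/10) = 10^(92/10) + 10^(81/10) = 1.711e+09 (92.33 dB).
To meet 95 dB overall, the treated grinder may contribute at most 10^(95/10) − 1.711e+09 = 1.451e+09, i.e. 91.62 dB.
Required insertion loss = 97 − 91.62 = 5.38 dB.

5 dB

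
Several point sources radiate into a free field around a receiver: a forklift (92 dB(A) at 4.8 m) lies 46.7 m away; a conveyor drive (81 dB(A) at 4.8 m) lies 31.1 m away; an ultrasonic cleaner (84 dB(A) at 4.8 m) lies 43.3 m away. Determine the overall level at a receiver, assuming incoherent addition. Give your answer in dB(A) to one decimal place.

Apply inverse-square spreading to bring every level to the receiver, then sum 10^(L/10).
forklift: 92 − 20·log₁₀(46.7/4.8) = 92 − 19.76 = 72.24 dB(A).
conveyor drive: 81 − 20·log₁₀(31.1/4.8) = 81 − 16.23 = 64.77 dB(A).
ultrasonic cleaner: 84 − 20·log₁₀(43.3/4.8) = 84 − 19.10 = 64.90 dB(A).
Σ 10^(L/10) = 2.283e+07 → L_total = 10·log₁₀(2.283e+07) = 73.58 dB(A).

73.6 dB(A)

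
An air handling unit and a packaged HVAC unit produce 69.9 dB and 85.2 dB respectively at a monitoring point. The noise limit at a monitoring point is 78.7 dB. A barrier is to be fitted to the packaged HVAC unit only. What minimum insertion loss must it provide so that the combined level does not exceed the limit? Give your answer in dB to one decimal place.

7.1 dB

Fixed contribution from the other source: Σ 10^(L/10) = 10^(69.9/10) = 9.772e+06 (69.90 dB).
To meet 78.7 dB overall, the treated packaged HVAC unit may contribute at most 10^(78.7/10) − 9.772e+06 = 6.436e+07, i.e. 78.09 dB.
So the packaged HVAC unit must be reduced from 85.2 to 78.09 dB: IL = 7.11 dB.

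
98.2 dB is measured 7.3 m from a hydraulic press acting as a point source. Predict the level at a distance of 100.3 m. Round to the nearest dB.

Spherical spreading from a point source gives a 20·log₁₀(r₂/r₁) drop.
L₂ = 98.2 − 20·log₁₀(100.3/7.3) = 98.2 − 22.760 = 75.44 dB.

75 dB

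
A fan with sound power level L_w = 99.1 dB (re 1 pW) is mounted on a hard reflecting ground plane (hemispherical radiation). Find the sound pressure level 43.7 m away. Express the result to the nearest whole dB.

Free-field hemispherical radiation: L_p = L_w − 10·log₁₀(2π·r²), r = 43.7 m.
2π·r² = 1.2e+04 m², 10·log₁₀ of that is 40.791 dB.
L_p = 99.1 − 40.791 = 58.31 dB.

58 dB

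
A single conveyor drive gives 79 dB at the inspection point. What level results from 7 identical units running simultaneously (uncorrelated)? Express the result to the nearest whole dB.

87 dB

N identical incoherent sources raise the level by 10·log₁₀ N.
L_total = 79 + 10·log₁₀(7) = 79 + 8.451 = 87.45 dB.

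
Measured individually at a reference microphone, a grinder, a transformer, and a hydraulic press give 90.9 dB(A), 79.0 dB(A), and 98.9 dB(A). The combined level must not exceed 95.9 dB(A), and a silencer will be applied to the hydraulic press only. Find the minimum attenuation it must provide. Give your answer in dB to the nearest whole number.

5 dB

Fixed contribution from the other sources: Σ 10^(L/10) = 10^(90.9/10) + 10^(79.0/10) = 1.310e+09 (91.17 dB(A)).
To meet 95.9 dB(A) overall, the treated hydraulic press may contribute at most 10^(95.9/10) − 1.310e+09 = 2.581e+09, i.e. 94.12 dB(A).
Required insertion loss = 98.9 − 94.12 = 4.78 dB.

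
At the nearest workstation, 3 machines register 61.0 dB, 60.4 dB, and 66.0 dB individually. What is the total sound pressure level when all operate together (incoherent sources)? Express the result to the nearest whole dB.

Incoherent sources combine by intensity addition: L_total = 10·log₁₀(Σ 10^(L_i/10)).
Σ 10^(L/10) = 10^(61.0/10) + 10^(60.4/10) + 10^(66.0/10) = 6.336e+06.
L_total = 10·log₁₀(6.336e+06) = 68.02 dB.

68 dB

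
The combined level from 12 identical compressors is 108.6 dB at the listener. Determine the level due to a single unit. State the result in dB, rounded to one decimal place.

12 equal contributions raise the level by 10·log₁₀ 12 = 10.792 dB, so each unit alone gives 108.6 − 10.792.

97.8 dB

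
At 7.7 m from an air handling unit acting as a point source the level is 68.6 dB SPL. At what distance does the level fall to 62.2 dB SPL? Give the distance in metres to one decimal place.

16.1 m

Point-source spreading drops the level by 20·log₁₀(r₂/r₁); inverting, r₂/r₁ = 10^(ΔL/20).
r₂ = 7.7·10^((68.6−62.2)/20) = 7.7·10^(6.4/20) = 16.09 m.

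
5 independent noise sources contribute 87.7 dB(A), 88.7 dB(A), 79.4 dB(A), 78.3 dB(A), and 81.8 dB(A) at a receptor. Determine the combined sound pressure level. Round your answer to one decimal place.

Incoherent sources combine by intensity addition: L_total = 10·log₁₀(Σ 10^(L_i/10)).
Σ 10^(L/10) = 10^(87.7/10) + 10^(88.7/10) + 10^(79.4/10) + 10^(78.3/10) + 10^(81.8/10) = 1.636e+09.
L_total = 10·log₁₀(1.636e+09) = 92.14 dB(A).

92.1 dB(A)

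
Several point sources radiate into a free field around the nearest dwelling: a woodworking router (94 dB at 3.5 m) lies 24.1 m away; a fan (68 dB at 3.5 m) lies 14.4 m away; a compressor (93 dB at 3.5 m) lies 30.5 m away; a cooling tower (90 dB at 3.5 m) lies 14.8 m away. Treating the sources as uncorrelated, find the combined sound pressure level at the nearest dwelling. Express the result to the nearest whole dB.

First find each source's level at the receiver (point-source: −20·log₁₀(r/r_ref)), then combine on an intensity basis.
woodworking router: 94 − 20·log₁₀(24.1/3.5) = 94 − 16.76 = 77.24 dB.
fan: 68 − 20·log₁₀(14.4/3.5) = 68 − 12.29 = 55.71 dB.
compressor: 93 − 20·log₁₀(30.5/3.5) = 93 − 18.80 = 74.20 dB.
cooling tower: 90 − 20·log₁₀(14.8/3.5) = 90 − 12.52 = 77.48 dB.
Σ 10^(L/10) = 1.356e+08 → L_total = 10·log₁₀(1.356e+08) = 81.32 dB.

81 dB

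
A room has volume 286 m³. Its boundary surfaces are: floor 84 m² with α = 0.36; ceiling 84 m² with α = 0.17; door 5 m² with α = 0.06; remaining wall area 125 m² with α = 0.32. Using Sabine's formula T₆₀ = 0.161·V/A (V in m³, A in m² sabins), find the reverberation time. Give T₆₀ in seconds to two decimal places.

A = Σ Sᵢαᵢ = 84·0.36 + 84·0.17 + 5·0.06 + 125·0.32 = 84.82 m².
T₆₀ = 0.161·V/A = 0.161·286/84.82 = 0.543 s.

0.54 s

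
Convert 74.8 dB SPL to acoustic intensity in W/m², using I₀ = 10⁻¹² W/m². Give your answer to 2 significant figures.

L = 10·log₁₀(I/I₀) ⇒ I = I₀·10^(L/10) = 10⁻¹² × 10^7.48.

3.0e-05 W/m²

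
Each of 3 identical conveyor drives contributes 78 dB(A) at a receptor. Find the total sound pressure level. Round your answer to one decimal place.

With 3 equal, uncorrelated contributions the intensity is 3× that of one unit, giving a rise of 10·log₁₀ 3.
L_total = 78 + 10·log₁₀(3) = 78 + 4.771 = 82.77 dB(A).

82.8 dB(A)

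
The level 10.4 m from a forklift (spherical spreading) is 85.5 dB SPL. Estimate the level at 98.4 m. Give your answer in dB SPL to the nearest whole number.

66 dB SPL

Point-source attenuation: ΔL = 20·log₁₀(r₂/r₁) = 20·log₁₀(98.4/10.4) = 19.519 dB.
L₂ = 85.5 − 20·log₁₀(98.4/10.4) = 85.5 − 19.519 = 65.98 dB SPL.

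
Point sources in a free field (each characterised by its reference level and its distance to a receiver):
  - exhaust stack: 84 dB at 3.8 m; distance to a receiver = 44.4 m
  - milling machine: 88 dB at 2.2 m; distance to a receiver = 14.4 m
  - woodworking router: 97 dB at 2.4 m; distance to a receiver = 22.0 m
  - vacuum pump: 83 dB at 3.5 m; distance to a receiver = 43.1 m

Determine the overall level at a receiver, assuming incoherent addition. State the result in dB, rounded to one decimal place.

78.9 dB

First find each source's level at the receiver (point-source: −20·log₁₀(r/r_ref)), then combine on an intensity basis.
exhaust stack: 84 − 20·log₁₀(44.4/3.8) = 84 − 21.35 = 62.65 dB.
milling machine: 88 − 20·log₁₀(14.4/2.2) = 88 − 16.32 = 71.68 dB.
woodworking router: 97 − 20·log₁₀(22.0/2.4) = 97 − 19.24 = 77.76 dB.
vacuum pump: 83 − 20·log₁₀(43.1/3.5) = 83 − 21.81 = 61.19 dB.
Σ 10^(L/10) = 7.753e+07 → L_total = 10·log₁₀(7.753e+07) = 78.89 dB.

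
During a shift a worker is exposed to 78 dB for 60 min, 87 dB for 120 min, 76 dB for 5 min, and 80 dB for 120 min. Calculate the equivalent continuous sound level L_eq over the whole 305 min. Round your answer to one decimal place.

Weight each interval's intensity by its duration and average over T = 305 min:
Σ tᵢ·10^(Lᵢ/10) = 60·10^(78/10) + 120·10^(87/10) + 5·10^(76/10) + 120·10^(80/10) = 7.613e+10.
L_eq = 10·log₁₀(7.613e+10/305) = 83.97 dB.

84.0 dB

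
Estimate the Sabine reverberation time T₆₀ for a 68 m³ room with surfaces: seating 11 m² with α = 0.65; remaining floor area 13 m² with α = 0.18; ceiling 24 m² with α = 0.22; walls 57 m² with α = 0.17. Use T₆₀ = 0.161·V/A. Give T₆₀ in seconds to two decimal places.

0.45 s

Total absorption A = 11·0.65 + 13·0.18 + 24·0.22 + 57·0.17 = 24.46 m² sabins.
T₆₀ = 0.161 × 68 / 24.46 = 0.448 s.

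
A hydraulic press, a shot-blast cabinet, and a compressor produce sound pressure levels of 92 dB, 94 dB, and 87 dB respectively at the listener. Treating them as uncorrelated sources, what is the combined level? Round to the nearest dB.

Incoherent sources combine by intensity addition: L_total = 10·log₁₀(Σ 10^(L_i/10)).
Σ 10^(L/10) = 10^(92/10) + 10^(94/10) + 10^(87/10) = 4.598e+09.
L_total = 10·log₁₀(4.598e+09) = 96.63 dB.

97 dB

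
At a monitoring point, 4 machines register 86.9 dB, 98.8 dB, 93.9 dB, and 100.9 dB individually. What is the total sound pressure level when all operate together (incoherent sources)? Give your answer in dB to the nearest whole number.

Incoherent sources combine by intensity addition: L_total = 10·log₁₀(Σ 10^(L_i/10)).
Σ 10^(L/10) = 10^(86.9/10) + 10^(98.8/10) + 10^(93.9/10) + 10^(100.9/10) = 2.283e+10.
L_total = 10·log₁₀(2.283e+10) = 103.59 dB.

104 dB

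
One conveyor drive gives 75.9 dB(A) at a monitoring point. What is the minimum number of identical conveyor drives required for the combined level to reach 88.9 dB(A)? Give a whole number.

Need L₁ + 10·log₁₀ N ≥ 88.9, i.e. log₁₀ N ≥ 1.30.
N ≥ 10^(13.0/10) = 19.953, so N = 20.

20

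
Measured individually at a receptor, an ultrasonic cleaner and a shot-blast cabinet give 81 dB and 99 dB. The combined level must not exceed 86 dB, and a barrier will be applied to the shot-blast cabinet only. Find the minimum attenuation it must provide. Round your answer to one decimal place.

The untreated sources together contribute 10^(81/10) = 1.259e+08, i.e. 81.00 dB.
The limit corresponds to 10^(86/10) = 3.981e+08; subtracting the fixed part leaves 2.722e+08 for the shot-blast cabinet, i.e. 84.35 dB.
So the shot-blast cabinet must be reduced from 99 to 84.35 dB: IL = 14.65 dB.

14.7 dB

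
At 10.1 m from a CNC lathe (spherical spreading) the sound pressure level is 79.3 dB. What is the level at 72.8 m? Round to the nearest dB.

62 dB

Spherical spreading from a point source gives a 20·log₁₀(r₂/r₁) drop.
L₂ = 79.3 − 20·log₁₀(72.8/10.1) = 79.3 − 17.156 = 62.14 dB.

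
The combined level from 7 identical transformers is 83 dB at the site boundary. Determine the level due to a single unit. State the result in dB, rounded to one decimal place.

Dividing the total intensity by 7 lowers the level by 10·log₁₀ 7 = 8.451 dB: L₁ = 83 − 8.451.

74.5 dB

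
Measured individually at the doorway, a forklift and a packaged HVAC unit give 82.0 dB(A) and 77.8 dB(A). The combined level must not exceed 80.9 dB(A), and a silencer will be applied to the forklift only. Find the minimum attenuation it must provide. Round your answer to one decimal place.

4.0 dB

The untreated sources together contribute 10^(77.8/10) = 6.026e+07, i.e. 77.80 dB(A).
The limit corresponds to 10^(80.9/10) = 1.230e+08; subtracting the fixed part leaves 6.277e+07 for the forklift, i.e. 77.98 dB(A).
So the forklift must be reduced from 82.0 to 77.98 dB(A): IL = 4.02 dB.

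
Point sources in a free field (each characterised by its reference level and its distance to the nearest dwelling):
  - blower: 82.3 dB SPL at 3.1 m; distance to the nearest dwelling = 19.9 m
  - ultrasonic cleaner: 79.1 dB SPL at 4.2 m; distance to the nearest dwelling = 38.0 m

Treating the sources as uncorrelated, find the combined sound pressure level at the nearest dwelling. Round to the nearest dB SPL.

First find each source's level at the receiver (point-source: −20·log₁₀(r/r_ref)), then combine on an intensity basis.
blower: 82.3 − 20·log₁₀(19.9/3.1) = 82.3 − 16.15 = 66.15 dB SPL.
ultrasonic cleaner: 79.1 − 20·log₁₀(38.0/4.2) = 79.1 − 19.13 = 59.97 dB SPL.
Σ 10^(L/10) = 5.114e+06 → L_total = 10·log₁₀(5.114e+06) = 67.09 dB SPL.

67 dB SPL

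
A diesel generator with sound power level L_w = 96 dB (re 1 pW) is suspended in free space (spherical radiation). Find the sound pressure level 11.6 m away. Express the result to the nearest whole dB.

64 dB

Free-field spherical radiation: L_p = L_w − 10·log₁₀(4π·r²), r = 11.6 m.
4π·r² = 1691 m², 10·log₁₀ of that is 32.281 dB.
L_p = 96 − 32.281 = 63.72 dB.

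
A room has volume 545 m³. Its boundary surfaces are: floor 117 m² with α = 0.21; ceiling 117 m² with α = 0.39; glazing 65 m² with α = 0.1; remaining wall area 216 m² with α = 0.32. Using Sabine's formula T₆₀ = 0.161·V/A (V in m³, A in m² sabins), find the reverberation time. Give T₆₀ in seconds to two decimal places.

A = Σ Sᵢαᵢ = 117·0.21 + 117·0.39 + 65·0.1 + 216·0.32 = 145.82 m².
T₆₀ = 0.161 × 545 / 145.82 = 0.602 s.

0.60 s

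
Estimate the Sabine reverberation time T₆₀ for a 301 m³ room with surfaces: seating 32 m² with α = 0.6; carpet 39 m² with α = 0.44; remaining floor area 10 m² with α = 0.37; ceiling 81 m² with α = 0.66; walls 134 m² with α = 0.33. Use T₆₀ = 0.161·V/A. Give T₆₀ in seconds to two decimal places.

A = Σ Sᵢαᵢ = 32·0.6 + 39·0.44 + 10·0.37 + 81·0.66 + 134·0.33 = 137.74 m².
T₆₀ = 0.161 × 301 / 137.74 = 0.352 s.

0.35 s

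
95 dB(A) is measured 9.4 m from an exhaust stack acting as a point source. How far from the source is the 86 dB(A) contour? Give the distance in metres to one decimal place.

Point-source spreading drops the level by 20·log₁₀(r₂/r₁); inverting, r₂/r₁ = 10^(ΔL/20).
r₂ = 9.4·10^((95−86)/20) = 9.4·10^(9.0/20) = 26.49 m.

26.5 m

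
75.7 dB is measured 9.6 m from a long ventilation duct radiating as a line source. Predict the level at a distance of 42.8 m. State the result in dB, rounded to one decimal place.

Line-source attenuation: ΔL = 10·log₁₀(r₂/r₁) = 10·log₁₀(42.8/9.6) = 6.492 dB.
L₂ = 75.7 − 10·log₁₀(42.8/9.6) = 75.7 − 6.492 = 69.21 dB.

69.2 dB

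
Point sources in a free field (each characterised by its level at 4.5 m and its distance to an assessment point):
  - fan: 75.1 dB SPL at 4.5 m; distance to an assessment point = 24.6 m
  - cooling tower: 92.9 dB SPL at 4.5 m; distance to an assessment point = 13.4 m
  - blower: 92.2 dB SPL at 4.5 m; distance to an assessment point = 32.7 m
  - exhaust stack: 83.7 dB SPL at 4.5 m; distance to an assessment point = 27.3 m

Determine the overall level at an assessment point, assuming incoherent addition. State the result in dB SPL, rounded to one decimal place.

First find each source's level at the receiver (point-source: −20·log₁₀(r/r_ref)), then combine on an intensity basis.
fan: 75.1 − 20·log₁₀(24.6/4.5) = 75.1 − 14.75 = 60.35 dB SPL.
cooling tower: 92.9 − 20·log₁₀(13.4/4.5) = 92.9 − 9.48 = 83.42 dB SPL.
blower: 92.2 − 20·log₁₀(32.7/4.5) = 92.2 − 17.23 = 74.97 dB SPL.
exhaust stack: 83.7 − 20·log₁₀(27.3/4.5) = 83.7 − 15.66 = 68.04 dB SPL.
Σ 10^(L/10) = 2.588e+08 → L_total = 10·log₁₀(2.588e+08) = 84.13 dB SPL.

84.1 dB SPL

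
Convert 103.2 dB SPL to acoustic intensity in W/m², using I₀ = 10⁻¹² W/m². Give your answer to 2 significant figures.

0.021 W/m²

I/I₀ = 10^(103.2/10) = 2.089e+10, so I = 2.089e+10 × 10⁻¹² W/m².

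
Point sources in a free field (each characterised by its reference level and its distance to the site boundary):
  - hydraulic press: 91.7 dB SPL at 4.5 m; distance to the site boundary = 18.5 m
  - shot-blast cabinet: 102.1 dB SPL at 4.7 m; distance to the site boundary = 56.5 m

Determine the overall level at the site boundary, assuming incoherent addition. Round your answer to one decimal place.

Propagate each source to the receiver with L = L_ref − 20·log₁₀(r/r_ref), then add intensities.
hydraulic press: 91.7 − 20·log₁₀(18.5/4.5) = 91.7 − 12.28 = 79.42 dB SPL.
shot-blast cabinet: 102.1 − 20·log₁₀(56.5/4.7) = 102.1 − 21.60 = 80.50 dB SPL.
Σ 10^(L/10) = 1.997e+08 → L_total = 10·log₁₀(1.997e+08) = 83.00 dB SPL.

83.0 dB SPL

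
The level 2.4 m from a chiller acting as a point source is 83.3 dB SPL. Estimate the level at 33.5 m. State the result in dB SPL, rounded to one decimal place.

For a point source, L₂ = L₁ − 20·log₁₀(r₂/r₁).
L₂ = 83.3 − 20·log₁₀(33.5/2.4) = 83.3 − 22.897 = 60.40 dB SPL.

60.4 dB SPL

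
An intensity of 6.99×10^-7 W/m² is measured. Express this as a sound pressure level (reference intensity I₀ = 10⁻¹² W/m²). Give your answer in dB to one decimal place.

Dividing by I₀ shifts the exponent by 12: I/I₀ = 6.99×10^5.
L = 10·(0.8445 + 5) = 58.44 dB.

58.4 dB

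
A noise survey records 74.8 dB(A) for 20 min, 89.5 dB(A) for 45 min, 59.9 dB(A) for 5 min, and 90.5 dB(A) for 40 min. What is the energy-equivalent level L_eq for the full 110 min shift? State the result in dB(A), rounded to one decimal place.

88.9 dB(A)

The energy average is taken in the linear domain: L_eq = 10·log₁₀[(Σ tᵢ·10^(Lᵢ/10))/T], T = 110 min.
Σ tᵢ·10^(Lᵢ/10) = 20·10^(74.8/10) + 45·10^(89.5/10) + 5·10^(59.9/10) + 40·10^(90.5/10) = 8.560e+10.
L_eq = 10·log₁₀(8.560e+10/110) = 88.91 dB(A).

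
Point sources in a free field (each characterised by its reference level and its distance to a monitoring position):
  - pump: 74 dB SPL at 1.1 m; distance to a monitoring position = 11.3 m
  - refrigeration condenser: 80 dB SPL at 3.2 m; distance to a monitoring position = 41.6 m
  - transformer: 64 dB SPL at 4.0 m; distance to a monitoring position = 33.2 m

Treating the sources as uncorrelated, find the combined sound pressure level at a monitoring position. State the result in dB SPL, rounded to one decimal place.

Propagate each source to the receiver with L = L_ref − 20·log₁₀(r/r_ref), then add intensities.
pump: 74 − 20·log₁₀(11.3/1.1) = 74 − 20.23 = 53.77 dB SPL.
refrigeration condenser: 80 − 20·log₁₀(41.6/3.2) = 80 − 22.28 = 57.72 dB SPL.
transformer: 64 − 20·log₁₀(33.2/4.0) = 64 − 18.38 = 45.62 dB SPL.
Σ 10^(L/10) = 8.662e+05 → L_total = 10·log₁₀(8.662e+05) = 59.38 dB SPL.

59.4 dB SPL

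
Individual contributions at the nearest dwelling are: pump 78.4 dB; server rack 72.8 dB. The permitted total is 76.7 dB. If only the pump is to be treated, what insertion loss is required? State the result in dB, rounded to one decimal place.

Fixed contribution from the other source: Σ 10^(L/10) = 10^(72.8/10) = 1.905e+07 (72.80 dB).
The limit corresponds to 10^(76.7/10) = 4.677e+07; subtracting the fixed part leaves 2.772e+07 for the pump, i.e. 74.43 dB.
Required insertion loss = 78.4 − 74.43 = 3.97 dB.

4.0 dB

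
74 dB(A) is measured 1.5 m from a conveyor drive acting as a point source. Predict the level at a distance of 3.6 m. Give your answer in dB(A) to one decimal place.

For a point source, L₂ = L₁ − 20·log₁₀(r₂/r₁).
L₂ = 74 − 20·log₁₀(3.6/1.5) = 74 − 7.604 = 66.40 dB(A).

66.4 dB(A)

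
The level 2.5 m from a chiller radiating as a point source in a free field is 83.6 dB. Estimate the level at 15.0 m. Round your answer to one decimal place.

For a point source, L₂ = L₁ − 20·log₁₀(r₂/r₁).
L₂ = 83.6 − 20·log₁₀(15.0/2.5) = 83.6 − 15.563 = 68.04 dB.

68.0 dB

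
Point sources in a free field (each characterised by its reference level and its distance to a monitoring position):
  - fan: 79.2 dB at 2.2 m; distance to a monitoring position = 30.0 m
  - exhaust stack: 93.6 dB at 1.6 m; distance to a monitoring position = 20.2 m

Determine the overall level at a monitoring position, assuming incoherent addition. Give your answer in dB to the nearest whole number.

First find each source's level at the receiver (point-source: −20·log₁₀(r/r_ref)), then combine on an intensity basis.
fan: 79.2 − 20·log₁₀(30.0/2.2) = 79.2 − 22.69 = 56.51 dB.
exhaust stack: 93.6 − 20·log₁₀(20.2/1.6) = 93.6 − 22.02 = 71.58 dB.
Σ 10^(L/10) = 1.482e+07 → L_total = 10·log₁₀(1.482e+07) = 71.71 dB.

72 dB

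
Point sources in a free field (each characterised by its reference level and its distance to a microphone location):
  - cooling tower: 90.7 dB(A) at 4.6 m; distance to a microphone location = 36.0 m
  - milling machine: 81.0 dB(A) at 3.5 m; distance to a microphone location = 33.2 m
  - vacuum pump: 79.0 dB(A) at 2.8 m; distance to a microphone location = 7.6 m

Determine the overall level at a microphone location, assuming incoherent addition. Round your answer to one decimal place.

75.0 dB(A)

Propagate each source to the receiver with L = L_ref − 20·log₁₀(r/r_ref), then add intensities.
cooling tower: 90.7 − 20·log₁₀(36.0/4.6) = 90.7 − 17.87 = 72.83 dB(A).
milling machine: 81.0 − 20·log₁₀(33.2/3.5) = 81.0 − 19.54 = 61.46 dB(A).
vacuum pump: 79.0 − 20·log₁₀(7.6/2.8) = 79.0 − 8.67 = 70.33 dB(A).
Σ 10^(L/10) = 3.136e+07 → L_total = 10·log₁₀(3.136e+07) = 74.96 dB(A).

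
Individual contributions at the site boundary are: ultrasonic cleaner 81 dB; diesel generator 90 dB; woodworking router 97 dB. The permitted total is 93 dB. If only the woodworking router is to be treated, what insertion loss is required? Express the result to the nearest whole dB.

The untreated sources together contribute 10^(81/10) + 10^(90/10) = 1.126e+09, i.e. 90.51 dB.
The limit corresponds to 10^(93/10) = 1.995e+09; subtracting the fixed part leaves 8.694e+08 for the woodworking router, i.e. 89.39 dB.
Required insertion loss = 97 − 89.39 = 7.61 dB.

8 dB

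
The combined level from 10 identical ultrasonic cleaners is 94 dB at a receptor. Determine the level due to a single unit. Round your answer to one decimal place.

10 equal contributions raise the level by 10·log₁₀ 10 = 10.000 dB, so each unit alone gives 94 − 10.000.

84.0 dB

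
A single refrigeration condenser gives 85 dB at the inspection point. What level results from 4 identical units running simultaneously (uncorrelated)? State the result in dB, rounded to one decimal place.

L_total = L₁ + 10·log₁₀ N for N identical incoherent sources.
L_total = 85 + 10·log₁₀(4) = 85 + 6.021 = 91.02 dB.

91.0 dB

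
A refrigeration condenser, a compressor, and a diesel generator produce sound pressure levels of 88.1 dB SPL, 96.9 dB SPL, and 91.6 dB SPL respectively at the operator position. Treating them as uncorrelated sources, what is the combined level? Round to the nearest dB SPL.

98 dB SPL

Incoherent sources combine by intensity addition: L_total = 10·log₁₀(Σ 10^(L_i/10)).
Σ 10^(L/10) = 10^(88.1/10) + 10^(96.9/10) + 10^(91.6/10) = 6.989e+09.
L_total = 10·log₁₀(6.989e+09) = 98.44 dB SPL.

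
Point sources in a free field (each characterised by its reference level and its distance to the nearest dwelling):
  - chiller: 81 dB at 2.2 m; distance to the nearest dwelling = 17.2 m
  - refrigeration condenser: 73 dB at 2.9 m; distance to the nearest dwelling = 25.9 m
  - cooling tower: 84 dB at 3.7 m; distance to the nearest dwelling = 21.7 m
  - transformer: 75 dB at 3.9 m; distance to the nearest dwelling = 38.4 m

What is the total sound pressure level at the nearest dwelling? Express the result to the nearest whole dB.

70 dB

First find each source's level at the receiver (point-source: −20·log₁₀(r/r_ref)), then combine on an intensity basis.
chiller: 81 − 20·log₁₀(17.2/2.2) = 81 − 17.86 = 63.14 dB.
refrigeration condenser: 73 − 20·log₁₀(25.9/2.9) = 73 − 19.02 = 53.98 dB.
cooling tower: 84 − 20·log₁₀(21.7/3.7) = 84 − 15.37 = 68.63 dB.
transformer: 75 − 20·log₁₀(38.4/3.9) = 75 − 19.87 = 55.13 dB.
Σ 10^(L/10) = 9.939e+06 → L_total = 10·log₁₀(9.939e+06) = 69.97 dB.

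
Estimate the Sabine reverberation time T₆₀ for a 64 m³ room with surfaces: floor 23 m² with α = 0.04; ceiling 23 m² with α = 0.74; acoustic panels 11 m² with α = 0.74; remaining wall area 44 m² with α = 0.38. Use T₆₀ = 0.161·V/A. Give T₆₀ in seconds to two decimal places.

0.24 s

Total absorption A = 23·0.04 + 23·0.74 + 11·0.74 + 44·0.38 = 42.80 m² sabins.
T₆₀ = 0.161·V/A = 0.161·64/42.80 = 0.241 s.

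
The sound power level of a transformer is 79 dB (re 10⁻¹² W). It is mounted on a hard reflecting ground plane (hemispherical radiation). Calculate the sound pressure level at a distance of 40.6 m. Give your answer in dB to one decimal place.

Free-field hemispherical radiation: L_p = L_w − 10·log₁₀(2π·r²), r = 40.6 m.
2π·r² = 1.036e+04 m², 10·log₁₀ of that is 40.152 dB.
L_p = 79 − 40.152 = 38.85 dB.

38.8 dB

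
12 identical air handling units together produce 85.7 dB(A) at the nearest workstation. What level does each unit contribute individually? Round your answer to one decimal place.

For N identical incoherent sources L_total = L₁ + 10·log₁₀ N, so L₁ = 85.7 − 10·log₁₀(12) = 85.7 − 10.792.

74.9 dB(A)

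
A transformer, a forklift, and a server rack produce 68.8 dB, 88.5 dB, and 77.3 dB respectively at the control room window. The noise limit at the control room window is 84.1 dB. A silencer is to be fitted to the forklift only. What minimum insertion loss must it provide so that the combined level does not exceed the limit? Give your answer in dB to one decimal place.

Everything except the forklift sums to 10^(68.8/10) + 10^(77.3/10) = 6.129e+07 in linear terms, 77.87 dB.
To meet 84.1 dB overall, the treated forklift may contribute at most 10^(84.1/10) − 6.129e+07 = 1.958e+08, i.e. 82.92 dB.
Required insertion loss = 88.5 − 82.92 = 5.58 dB.

5.6 dB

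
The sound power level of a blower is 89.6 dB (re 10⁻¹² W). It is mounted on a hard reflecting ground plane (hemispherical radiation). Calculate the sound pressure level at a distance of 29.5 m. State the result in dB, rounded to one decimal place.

L_p = L_w − 10·log₁₀(2π·r²) with r = 29.5 m.
2π·r² = 5468 m², 10·log₁₀ of that is 37.378 dB.
L_p = 89.6 − 37.378 = 52.22 dB.

52.2 dB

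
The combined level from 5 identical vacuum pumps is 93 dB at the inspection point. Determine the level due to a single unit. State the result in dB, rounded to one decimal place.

For N identical incoherent sources L_total = L₁ + 10·log₁₀ N, so L₁ = 93 − 10·log₁₀(5) = 93 − 6.990.

86.0 dB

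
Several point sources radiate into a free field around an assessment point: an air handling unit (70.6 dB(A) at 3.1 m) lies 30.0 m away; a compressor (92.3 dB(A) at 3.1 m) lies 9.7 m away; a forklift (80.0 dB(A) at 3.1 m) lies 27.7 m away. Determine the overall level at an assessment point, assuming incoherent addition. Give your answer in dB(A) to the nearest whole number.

First find each source's level at the receiver (point-source: −20·log₁₀(r/r_ref)), then combine on an intensity basis.
air handling unit: 70.6 − 20·log₁₀(30.0/3.1) = 70.6 − 19.72 = 50.88 dB(A).
compressor: 92.3 − 20·log₁₀(9.7/3.1) = 92.3 − 9.91 = 82.39 dB(A).
forklift: 80.0 − 20·log₁₀(27.7/3.1) = 80.0 − 19.02 = 60.98 dB(A).
Σ 10^(L/10) = 1.748e+08 → L_total = 10·log₁₀(1.748e+08) = 82.43 dB(A).

82 dB(A)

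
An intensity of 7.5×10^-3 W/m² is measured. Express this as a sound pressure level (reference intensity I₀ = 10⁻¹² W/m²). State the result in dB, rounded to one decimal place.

98.8 dB

Dividing by I₀ shifts the exponent by 12: I/I₀ = 7.5×10^9.
L = 10·(0.8751 + 9) = 98.75 dB.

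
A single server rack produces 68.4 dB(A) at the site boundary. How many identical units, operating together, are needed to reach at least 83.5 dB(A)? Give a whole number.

33

N identical sources give L₁ + 10·log₁₀ N, so require 10·log₁₀ N ≥ 83.5 − 68.4 = 15.1 dB.
N ≥ 10^(15.1/10) = 32.359, so N = 33.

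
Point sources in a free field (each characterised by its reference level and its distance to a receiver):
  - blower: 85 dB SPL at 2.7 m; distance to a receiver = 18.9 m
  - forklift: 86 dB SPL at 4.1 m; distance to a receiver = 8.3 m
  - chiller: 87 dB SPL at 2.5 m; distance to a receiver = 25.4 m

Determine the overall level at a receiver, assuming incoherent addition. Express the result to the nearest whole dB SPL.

80 dB SPL

Apply inverse-square spreading to bring every level to the receiver, then sum 10^(L/10).
blower: 85 − 20·log₁₀(18.9/2.7) = 85 − 16.90 = 68.10 dB SPL.
forklift: 86 − 20·log₁₀(8.3/4.1) = 86 − 6.13 = 79.87 dB SPL.
chiller: 87 − 20·log₁₀(25.4/2.5) = 87 − 20.14 = 66.86 dB SPL.
Σ 10^(L/10) = 1.085e+08 → L_total = 10·log₁₀(1.085e+08) = 80.35 dB SPL.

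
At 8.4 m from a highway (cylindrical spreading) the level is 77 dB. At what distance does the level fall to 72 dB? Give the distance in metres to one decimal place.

26.6 m

For a line source L₁ − L₂ = 10·log₁₀(r₂/r₁), so r₂ = r₁·10^((L₁−L₂)/10).
r₂ = 8.4·10^((77−72)/10) = 8.4·10^(5.0/10) = 26.56 m.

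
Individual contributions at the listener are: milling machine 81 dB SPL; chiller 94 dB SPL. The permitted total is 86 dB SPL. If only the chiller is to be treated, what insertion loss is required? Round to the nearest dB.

Everything except the chiller sums to 10^(81/10) = 1.259e+08 in linear terms, 81.00 dB SPL.
The limit corresponds to 10^(86/10) = 3.981e+08; subtracting the fixed part leaves 2.722e+08 for the chiller, i.e. 84.35 dB SPL.
Required insertion loss = 94 − 84.35 = 9.65 dB.

10 dB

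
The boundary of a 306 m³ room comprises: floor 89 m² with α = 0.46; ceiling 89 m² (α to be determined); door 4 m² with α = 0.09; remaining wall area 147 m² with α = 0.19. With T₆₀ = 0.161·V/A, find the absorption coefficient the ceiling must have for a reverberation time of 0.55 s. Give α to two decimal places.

0.23

A = 0.161·V/T₆₀ = 0.161·306/0.55 = 89.57 m² sabins.
Absorption from the other surfaces = 89·0.46 + 4·0.09 + 147·0.19 = 69.23 m², so the ceiling must supply 20.34 m² over 89 m².
α = 20.34/89 = 0.229.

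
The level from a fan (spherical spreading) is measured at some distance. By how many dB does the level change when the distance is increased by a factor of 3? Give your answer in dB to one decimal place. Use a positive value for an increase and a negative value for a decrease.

-9.5 dB

With spherical spreading the level changes by −20·log₁₀(r₂/r₁).
ΔL = −20·log₁₀(3) = -9.54 dB.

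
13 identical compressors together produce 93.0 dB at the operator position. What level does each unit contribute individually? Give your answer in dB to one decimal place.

For N identical incoherent sources L_total = L₁ + 10·log₁₀ N, so L₁ = 93.0 − 10·log₁₀(13) = 93.0 − 11.139.

81.9 dB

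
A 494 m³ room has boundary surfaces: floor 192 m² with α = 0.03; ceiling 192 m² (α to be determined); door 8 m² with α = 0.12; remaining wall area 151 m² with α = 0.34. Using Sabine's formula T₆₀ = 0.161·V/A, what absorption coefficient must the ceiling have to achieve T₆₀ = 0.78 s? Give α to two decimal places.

A = 0.161·V/T₆₀ = 0.161·494/0.78 = 101.97 m² sabins.
Absorption from the other surfaces = 192·0.03 + 8·0.12 + 151·0.34 = 58.06 m², so the ceiling must supply 43.91 m² over 192 m².
α = 43.91/192 = 0.229.

0.23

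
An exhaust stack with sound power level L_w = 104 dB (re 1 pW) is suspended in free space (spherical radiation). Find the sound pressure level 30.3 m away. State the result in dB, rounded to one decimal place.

63.4 dB

The power spreads over a sphere of area 4π·r², so L_p = L_w − 10·log₁₀(4π·r²).
4π·r² = 1.154e+04 m², 10·log₁₀ of that is 40.621 dB.
L_p = 104 − 40.621 = 63.38 dB.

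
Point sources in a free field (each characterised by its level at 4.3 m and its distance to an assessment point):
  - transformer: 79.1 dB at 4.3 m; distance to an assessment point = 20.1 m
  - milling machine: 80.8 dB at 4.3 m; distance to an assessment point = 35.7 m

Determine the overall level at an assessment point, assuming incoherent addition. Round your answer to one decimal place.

First find each source's level at the receiver (point-source: −20·log₁₀(r/r_ref)), then combine on an intensity basis.
transformer: 79.1 − 20·log₁₀(20.1/4.3) = 79.1 − 13.39 = 65.71 dB.
milling machine: 80.8 − 20·log₁₀(35.7/4.3) = 80.8 − 18.38 = 62.42 dB.
Σ 10^(L/10) = 5.464e+06 → L_total = 10·log₁₀(5.464e+06) = 67.38 dB.

67.4 dB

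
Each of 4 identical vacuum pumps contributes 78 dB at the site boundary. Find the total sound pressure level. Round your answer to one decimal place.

84.0 dB

N identical incoherent sources raise the level by 10·log₁₀ N.
L_total = 78 + 10·log₁₀(4) = 78 + 6.021 = 84.02 dB.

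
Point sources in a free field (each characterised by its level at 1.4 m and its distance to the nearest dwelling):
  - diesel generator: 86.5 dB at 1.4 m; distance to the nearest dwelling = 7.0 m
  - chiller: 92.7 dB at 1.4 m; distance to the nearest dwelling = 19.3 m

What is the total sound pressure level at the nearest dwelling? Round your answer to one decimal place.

Propagate each source to the receiver with L = L_ref − 20·log₁₀(r/r_ref), then add intensities.
diesel generator: 86.5 − 20·log₁₀(7.0/1.4) = 86.5 − 13.98 = 72.52 dB.
chiller: 92.7 − 20·log₁₀(19.3/1.4) = 92.7 − 22.79 = 69.91 dB.
Σ 10^(L/10) = 2.767e+07 → L_total = 10·log₁₀(2.767e+07) = 74.42 dB.

74.4 dB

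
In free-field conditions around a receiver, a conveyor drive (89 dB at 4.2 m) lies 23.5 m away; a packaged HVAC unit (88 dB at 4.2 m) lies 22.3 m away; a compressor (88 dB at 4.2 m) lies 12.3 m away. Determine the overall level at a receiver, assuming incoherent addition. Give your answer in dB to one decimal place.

Propagate each source to the receiver with L = L_ref − 20·log₁₀(r/r_ref), then add intensities.
conveyor drive: 89 − 20·log₁₀(23.5/4.2) = 89 − 14.96 = 74.04 dB.
packaged HVAC unit: 88 − 20·log₁₀(22.3/4.2) = 88 − 14.50 = 73.50 dB.
compressor: 88 − 20·log₁₀(12.3/4.2) = 88 − 9.33 = 78.67 dB.
Σ 10^(L/10) = 1.213e+08 → L_total = 10·log₁₀(1.213e+08) = 80.84 dB.

80.8 dB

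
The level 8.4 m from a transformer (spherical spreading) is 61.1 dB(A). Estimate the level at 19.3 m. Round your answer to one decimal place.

53.9 dB(A)

Spherical spreading from a point source gives a 20·log₁₀(r₂/r₁) drop.
L₂ = 61.1 − 20·log₁₀(19.3/8.4) = 61.1 − 7.226 = 53.87 dB(A).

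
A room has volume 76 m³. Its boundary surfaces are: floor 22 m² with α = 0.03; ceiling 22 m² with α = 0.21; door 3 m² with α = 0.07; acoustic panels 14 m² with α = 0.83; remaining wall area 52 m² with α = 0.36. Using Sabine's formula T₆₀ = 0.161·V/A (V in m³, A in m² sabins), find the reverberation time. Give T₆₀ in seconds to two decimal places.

0.34 s

Summing Sᵢαᵢ: 22·0.03 + 22·0.21 + 3·0.07 + 14·0.83 + 52·0.36 = 35.83 m².
T₆₀ = 0.161·V/A = 0.161·76/35.83 = 0.342 s.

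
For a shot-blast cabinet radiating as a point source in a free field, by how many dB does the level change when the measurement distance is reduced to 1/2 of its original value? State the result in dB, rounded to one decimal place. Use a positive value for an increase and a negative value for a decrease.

A point source loses 6 dB per doubling of distance; generally ΔL = −20·log₁₀(r₂/r₁).
ΔL = −20·log₁₀(0.5) = +6.02 dB.

+6.0 dB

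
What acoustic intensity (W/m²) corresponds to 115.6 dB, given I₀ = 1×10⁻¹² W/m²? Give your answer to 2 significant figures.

I/I₀ = 10^(115.6/10) = 3.631e+11, so I = 3.631e+11 × 10⁻¹² W/m².

0.36 W/m²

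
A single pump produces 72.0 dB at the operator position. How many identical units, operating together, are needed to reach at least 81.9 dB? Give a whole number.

10

The shortfall is 81.9 − 72.0 = 9.9 dB, and N units add 10·log₁₀ N, so need 10·log₁₀ N ≥ 9.9.
N ≥ 10^(9.9/10) = 9.772, so N = 10.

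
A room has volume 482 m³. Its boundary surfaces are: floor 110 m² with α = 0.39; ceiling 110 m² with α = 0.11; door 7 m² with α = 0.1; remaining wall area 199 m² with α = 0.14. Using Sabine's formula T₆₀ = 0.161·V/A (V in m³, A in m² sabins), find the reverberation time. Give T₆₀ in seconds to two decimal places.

Total absorption A = 110·0.39 + 110·0.11 + 7·0.1 + 199·0.14 = 83.56 m² sabins.
T₆₀ = 0.161 × 482 / 83.56 = 0.929 s.

0.93 s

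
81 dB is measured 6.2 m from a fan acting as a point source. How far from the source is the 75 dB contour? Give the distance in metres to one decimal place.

Point-source spreading drops the level by 20·log₁₀(r₂/r₁); inverting, r₂/r₁ = 10^(ΔL/20).
r₂ = 6.2·10^((81−75)/20) = 6.2·10^(6.0/20) = 12.37 m.

12.4 m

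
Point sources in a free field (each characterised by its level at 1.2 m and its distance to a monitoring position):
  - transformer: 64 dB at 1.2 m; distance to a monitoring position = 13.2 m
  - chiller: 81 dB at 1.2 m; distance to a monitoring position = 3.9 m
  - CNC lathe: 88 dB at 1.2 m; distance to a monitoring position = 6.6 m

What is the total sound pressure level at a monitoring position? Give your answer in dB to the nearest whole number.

Propagate each source to the receiver with L = L_ref − 20·log₁₀(r/r_ref), then add intensities.
transformer: 64 − 20·log₁₀(13.2/1.2) = 64 − 20.83 = 43.17 dB.
chiller: 81 − 20·log₁₀(3.9/1.2) = 81 − 10.24 = 70.76 dB.
CNC lathe: 88 − 20·log₁₀(6.6/1.2) = 88 − 14.81 = 73.19 dB.
Σ 10^(L/10) = 3.280e+07 → L_total = 10·log₁₀(3.280e+07) = 75.16 dB.

75 dB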